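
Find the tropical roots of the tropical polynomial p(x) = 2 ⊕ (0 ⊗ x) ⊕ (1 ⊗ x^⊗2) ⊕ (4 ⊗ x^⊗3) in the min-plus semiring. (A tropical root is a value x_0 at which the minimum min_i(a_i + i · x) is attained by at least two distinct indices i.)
Roots: {-3, -1, 2}

Each tropical root is a break point of the lower envelope of the lines y = a_i + i · x (there are 4 lines, with slopes 0, 1, ..., 3). Only the lines that attain the minimum somewhere contribute to roots; other lines are dominated. Here the surviving (envelope) indices are i = 3, i = 2, i = 1, i = 0.
Intersections between consecutive envelope lines give the roots: for adjacent envelope indices i < j the intersection is x = (a_i − a_j) / (j − i). Reading off the sorted break points: {-3, -1, 2}.
Verification: at each break x_0, at least two indices attain the minimum of min_i(a_i + i · x_0).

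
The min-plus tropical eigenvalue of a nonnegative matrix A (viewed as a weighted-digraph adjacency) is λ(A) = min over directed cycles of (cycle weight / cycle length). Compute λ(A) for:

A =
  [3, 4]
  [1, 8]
λ(A) = 5/2

Enumerate directed cycles and compute their means (weight / length). Sample:
  cycle 0 → 0: weight = 3, length = 1, mean = 3/1 ≈ 3.000
  cycle 1 → 1: weight = 8, length = 1, mean = 8/1 ≈ 8.000
  cycle 0 → 1 → 0: weight = 5, length = 2, mean = 5/2 ≈ 2.500
  cycle 1 → 0 → 1: weight = 5, length = 2, mean = 5/2 ≈ 2.500
Minimum mean = 2.500, attained e.g. along the cycle 0 → 1 → 0 with weight 5 and length 2. So λ(A) = 5/2 = 5/2.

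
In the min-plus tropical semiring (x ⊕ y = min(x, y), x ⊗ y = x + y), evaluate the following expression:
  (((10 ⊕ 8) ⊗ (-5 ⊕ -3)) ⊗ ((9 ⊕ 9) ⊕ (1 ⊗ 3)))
(((10 ⊕ 8) ⊗ (-5 ⊕ -3)) ⊗ ((9 ⊕ 9) ⊕ (1 ⊗ 3))) = 7

Expand innermost to outermost. Recall ⊕ takes the minimum of its arguments and ⊗ takes their sum. Working out the expression (((10 ⊕ 8) ⊗ (-5 ⊕ -3)) ⊗ ((9 ⊕ 9) ⊕ (1 ⊗ 3))) gives 7.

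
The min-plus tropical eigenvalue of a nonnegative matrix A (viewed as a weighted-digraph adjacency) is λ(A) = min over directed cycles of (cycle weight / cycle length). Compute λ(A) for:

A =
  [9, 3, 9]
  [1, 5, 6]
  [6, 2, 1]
λ(A) = 1

Enumerate directed cycles and compute their means (weight / length). Sample:
  cycle 0 → 0: weight = 9, length = 1, mean = 9/1 ≈ 9.000
  cycle 1 → 1: weight = 5, length = 1, mean = 5/1 ≈ 5.000
  cycle 2 → 2: weight = 1, length = 1, mean = 1/1 ≈ 1.000
  cycle 0 → 1 → 0: weight = 4, length = 2, mean = 4/2 ≈ 2.000
  cycle 0 → 2 → 0: weight = 15, length = 2, mean = 15/2 ≈ 7.500
  cycle 1 → 0 → 1: weight = 4, length = 2, mean = 4/2 ≈ 2.000
Minimum mean = 1.000, attained e.g. along the cycle 2 → 2 with weight 1 and length 1. So λ(A) = 1/1 = 1.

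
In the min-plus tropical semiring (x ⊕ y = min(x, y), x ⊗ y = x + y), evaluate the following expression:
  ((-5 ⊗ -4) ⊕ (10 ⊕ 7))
((-5 ⊗ -4) ⊕ (10 ⊕ 7)) = -9

Expand innermost to outermost. Recall ⊕ takes the minimum of its arguments and ⊗ takes their sum. Working out the expression ((-5 ⊗ -4) ⊕ (10 ⊕ 7)) gives -9.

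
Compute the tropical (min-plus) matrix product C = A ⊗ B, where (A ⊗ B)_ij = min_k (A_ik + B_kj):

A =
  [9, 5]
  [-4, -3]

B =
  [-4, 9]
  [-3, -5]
A ⊗ B =
  [2, 0]
  [-8, -8]

Apply the min-plus product entry-by-entry:
  C[0][0] = min over k of (A[0][0] + B[0][0] = 9 + -4 = 5, A[0][1] + B[1][0] = 5 + -3 = 2) = 2 (attained at k = 1)
  C[0][1] = min over k of (A[0][0] + B[0][1] = 9 + 9 = 18, A[0][1] + B[1][1] = 5 + -5 = 0) = 0 (attained at k = 1)
  C[1][0] = min over k of (A[1][0] + B[0][0] = -4 + -4 = -8, A[1][1] + B[1][0] = -3 + -3 = -6) = -8 (attained at k = 0)
  C[1][1] = min over k of (A[1][0] + B[0][1] = -4 + 9 = 5, A[1][1] + B[1][1] = -3 + -5 = -8) = -8 (attained at k = 1)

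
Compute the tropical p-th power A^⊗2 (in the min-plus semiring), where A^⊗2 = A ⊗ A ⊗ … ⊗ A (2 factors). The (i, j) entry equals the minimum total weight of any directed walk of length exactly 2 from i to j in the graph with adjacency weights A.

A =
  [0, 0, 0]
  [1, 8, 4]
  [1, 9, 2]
A^⊗2 =
  [0, 0, 0]
  [1, 1, 1]
  [1, 1, 1]

Each entry (A^⊗2)_ij equals the minimum over all length-2 walks i = v_0 → v_1 → … → v_2 = j of Σ_t A[v_t][v_{t+1}]. For example, for (i, j) = (0, 2) we minimise over 3 possible intermediate vertex sequences; the minimum is 0, attained along the walk 0 → 0 → 2.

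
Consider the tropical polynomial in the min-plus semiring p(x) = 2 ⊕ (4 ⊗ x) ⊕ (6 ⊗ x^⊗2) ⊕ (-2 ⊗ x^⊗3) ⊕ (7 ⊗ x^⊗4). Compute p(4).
p(4) = 2

A tropical monomial a ⊗ x^⊗i evaluates to a + i · x. Evaluating each term at x = 4:
  Term 0 contributes 2 + 0 · 4 = 2
  Term 1 contributes 4 + 1 · 4 = 8
  Term 2 contributes 6 + 2 · 4 = 14
  Term 3 contributes -2 + 3 · 4 = 10
  Term 4 contributes 7 + 4 · 4 = 23
p(4) = ⊕ of these = min[2, 8, 14, 10, 23] = 2.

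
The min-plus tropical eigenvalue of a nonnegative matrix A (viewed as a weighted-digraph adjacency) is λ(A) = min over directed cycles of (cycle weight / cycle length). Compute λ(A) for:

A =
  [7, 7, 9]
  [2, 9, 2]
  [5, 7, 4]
λ(A) = 4

Enumerate directed cycles and compute their means (weight / length). Sample:
  cycle 0 → 0: weight = 7, length = 1, mean = 7/1 ≈ 7.000
  cycle 1 → 1: weight = 9, length = 1, mean = 9/1 ≈ 9.000
  cycle 2 → 2: weight = 4, length = 1, mean = 4/1 ≈ 4.000
  cycle 0 → 1 → 0: weight = 9, length = 2, mean = 9/2 ≈ 4.500
  cycle 0 → 2 → 0: weight = 14, length = 2, mean = 14/2 ≈ 7.000
  cycle 1 → 0 → 1: weight = 9, length = 2, mean = 9/2 ≈ 4.500
Minimum mean = 4.000, attained e.g. along the cycle 2 → 2 with weight 4 and length 1. So λ(A) = 4/1 = 4.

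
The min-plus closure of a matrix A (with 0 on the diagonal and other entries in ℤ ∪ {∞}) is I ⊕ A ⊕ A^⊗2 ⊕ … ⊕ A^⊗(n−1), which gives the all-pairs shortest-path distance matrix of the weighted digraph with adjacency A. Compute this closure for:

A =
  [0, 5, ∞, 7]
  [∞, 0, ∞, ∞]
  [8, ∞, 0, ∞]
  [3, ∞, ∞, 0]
Closure =
  [0, 5, ∞, 7]
  [∞, 0, ∞, ∞]
  [8, 13, 0, 15]
  [3, 8, ∞, 0]

This is the Floyd-Warshall all-pairs shortest-path computation. For each intermediate vertex k = 0, 1, …, 3, update dist[i][j] ← min(dist[i][j], dist[i][k] + dist[k][j]). The final matrix gives, for each (i, j), the minimum total weight of any directed path from i to j (possibly empty when i = j).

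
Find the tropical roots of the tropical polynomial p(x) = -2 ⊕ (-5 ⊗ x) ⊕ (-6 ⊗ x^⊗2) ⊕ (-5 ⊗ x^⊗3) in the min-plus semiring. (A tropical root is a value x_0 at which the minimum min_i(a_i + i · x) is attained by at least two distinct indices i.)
Roots: {-1, 1, 3}

Each tropical root is a break point of the lower envelope of the lines y = a_i + i · x (there are 4 lines, with slopes 0, 1, ..., 3). Only the lines that attain the minimum somewhere contribute to roots; other lines are dominated. Here the surviving (envelope) indices are i = 3, i = 2, i = 1, i = 0.
Intersections between consecutive envelope lines give the roots: for adjacent envelope indices i < j the intersection is x = (a_i − a_j) / (j − i). Reading off the sorted break points: {-1, 1, 3}.
Verification: at each break x_0, at least two indices attain the minimum of min_i(a_i + i · x_0).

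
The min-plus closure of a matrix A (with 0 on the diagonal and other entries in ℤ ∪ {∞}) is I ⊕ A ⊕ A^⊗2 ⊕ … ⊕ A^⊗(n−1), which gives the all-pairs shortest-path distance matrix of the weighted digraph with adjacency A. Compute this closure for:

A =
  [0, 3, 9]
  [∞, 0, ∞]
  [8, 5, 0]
Closure =
  [0, 3, 9]
  [∞, 0, ∞]
  [8, 5, 0]

This is the Floyd-Warshall all-pairs shortest-path computation. For each intermediate vertex k = 0, 1, …, 2, update dist[i][j] ← min(dist[i][j], dist[i][k] + dist[k][j]). The final matrix gives, for each (i, j), the minimum total weight of any directed path from i to j (possibly empty when i = j).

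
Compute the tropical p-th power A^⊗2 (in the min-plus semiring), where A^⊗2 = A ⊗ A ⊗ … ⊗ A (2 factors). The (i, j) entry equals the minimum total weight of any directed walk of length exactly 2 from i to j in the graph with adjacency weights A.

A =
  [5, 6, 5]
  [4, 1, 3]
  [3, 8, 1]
A^⊗2 =
  [8, 7, 6]
  [5, 2, 4]
  [4, 9, 2]

Each entry (A^⊗2)_ij equals the minimum over all length-2 walks i = v_0 → v_1 → … → v_2 = j of Σ_t A[v_t][v_{t+1}]. For example, for (i, j) = (0, 2) we minimise over 3 possible intermediate vertex sequences; the minimum is 6, attained along the walk 0 → 2 → 2.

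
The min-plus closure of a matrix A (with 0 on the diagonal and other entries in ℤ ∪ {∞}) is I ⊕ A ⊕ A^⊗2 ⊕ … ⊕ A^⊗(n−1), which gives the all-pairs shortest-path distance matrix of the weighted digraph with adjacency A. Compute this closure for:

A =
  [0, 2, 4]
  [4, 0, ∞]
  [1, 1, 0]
Closure =
  [0, 2, 4]
  [4, 0, 8]
  [1, 1, 0]

This is the Floyd-Warshall all-pairs shortest-path computation. For each intermediate vertex k = 0, 1, …, 2, update dist[i][j] ← min(dist[i][j], dist[i][k] + dist[k][j]). The final matrix gives, for each (i, j), the minimum total weight of any directed path from i to j (possibly empty when i = j).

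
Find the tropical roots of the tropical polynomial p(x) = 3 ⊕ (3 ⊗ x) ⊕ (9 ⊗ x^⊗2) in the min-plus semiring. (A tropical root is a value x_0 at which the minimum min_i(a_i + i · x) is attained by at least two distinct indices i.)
Roots: {-6, 0}

Each tropical root is a break point of the lower envelope of the lines y = a_i + i · x (there are 3 lines, with slopes 0, 1, ..., 2). Only the lines that attain the minimum somewhere contribute to roots; other lines are dominated. Here the surviving (envelope) indices are i = 2, i = 1, i = 0.
Intersections between consecutive envelope lines give the roots: for adjacent envelope indices i < j the intersection is x = (a_i − a_j) / (j − i). Reading off the sorted break points: {-6, 0}.
Verification: at each break x_0, at least two indices attain the minimum of min_i(a_i + i · x_0).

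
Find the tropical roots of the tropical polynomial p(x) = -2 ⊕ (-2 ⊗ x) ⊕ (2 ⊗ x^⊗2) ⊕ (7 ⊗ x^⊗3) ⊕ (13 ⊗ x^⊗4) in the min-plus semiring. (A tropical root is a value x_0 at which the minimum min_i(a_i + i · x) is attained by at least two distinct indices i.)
Roots: {-6, -5, -4, 0}

Each tropical root is a break point of the lower envelope of the lines y = a_i + i · x (there are 5 lines, with slopes 0, 1, ..., 4). Only the lines that attain the minimum somewhere contribute to roots; other lines are dominated. Here the surviving (envelope) indices are i = 4, i = 3, i = 2, i = 1, i = 0.
Intersections between consecutive envelope lines give the roots: for adjacent envelope indices i < j the intersection is x = (a_i − a_j) / (j − i). Reading off the sorted break points: {-6, -5, -4, 0}.
Verification: at each break x_0, at least two indices attain the minimum of min_i(a_i + i · x_0).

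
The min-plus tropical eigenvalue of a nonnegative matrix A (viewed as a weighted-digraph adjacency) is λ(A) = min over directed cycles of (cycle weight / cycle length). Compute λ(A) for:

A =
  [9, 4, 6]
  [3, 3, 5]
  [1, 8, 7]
λ(A) = 3

Enumerate directed cycles and compute their means (weight / length). Sample:
  cycle 0 → 0: weight = 9, length = 1, mean = 9/1 ≈ 9.000
  cycle 1 → 1: weight = 3, length = 1, mean = 3/1 ≈ 3.000
  cycle 2 → 2: weight = 7, length = 1, mean = 7/1 ≈ 7.000
  cycle 0 → 1 → 0: weight = 7, length = 2, mean = 7/2 ≈ 3.500
  cycle 0 → 2 → 0: weight = 7, length = 2, mean = 7/2 ≈ 3.500
  cycle 1 → 0 → 1: weight = 7, length = 2, mean = 7/2 ≈ 3.500
Minimum mean = 3.000, attained e.g. along the cycle 1 → 1 with weight 3 and length 1. So λ(A) = 3/1 = 3.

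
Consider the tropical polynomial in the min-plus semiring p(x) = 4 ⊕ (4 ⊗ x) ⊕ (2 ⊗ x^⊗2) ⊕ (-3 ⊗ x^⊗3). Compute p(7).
p(7) = 4

A tropical monomial a ⊗ x^⊗i evaluates to a + i · x. Evaluating each term at x = 7:
  Term 0 contributes 4 + 0 · 7 = 4
  Term 1 contributes 4 + 1 · 7 = 11
  Term 2 contributes 2 + 2 · 7 = 16
  Term 3 contributes -3 + 3 · 7 = 18
p(7) = ⊕ of these = min[4, 11, 16, 18] = 4.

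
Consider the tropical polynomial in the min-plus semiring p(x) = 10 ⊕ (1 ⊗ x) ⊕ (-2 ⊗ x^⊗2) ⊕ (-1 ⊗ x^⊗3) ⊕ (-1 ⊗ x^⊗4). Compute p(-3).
p(-3) = -13

A tropical monomial a ⊗ x^⊗i evaluates to a + i · x. Evaluating each term at x = -3:
  Term 0 contributes 10 + 0 · -3 = 10
  Term 1 contributes 1 + 1 · -3 = -2
  Term 2 contributes -2 + 2 · -3 = -8
  Term 3 contributes -1 + 3 · -3 = -10
  Term 4 contributes -1 + 4 · -3 = -13
p(-3) = ⊕ of these = min[10, -2, -8, -10, -13] = -13.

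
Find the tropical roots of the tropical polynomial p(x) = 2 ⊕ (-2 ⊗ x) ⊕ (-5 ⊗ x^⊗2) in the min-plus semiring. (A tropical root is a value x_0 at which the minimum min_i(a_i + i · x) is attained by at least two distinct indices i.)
Roots: {3, 4}

Each tropical root is a break point of the lower envelope of the lines y = a_i + i · x (there are 3 lines, with slopes 0, 1, ..., 2). Only the lines that attain the minimum somewhere contribute to roots; other lines are dominated. Here the surviving (envelope) indices are i = 2, i = 1, i = 0.
Intersections between consecutive envelope lines give the roots: for adjacent envelope indices i < j the intersection is x = (a_i − a_j) / (j − i). Reading off the sorted break points: {3, 4}.
Verification: at each break x_0, at least two indices attain the minimum of min_i(a_i + i · x_0).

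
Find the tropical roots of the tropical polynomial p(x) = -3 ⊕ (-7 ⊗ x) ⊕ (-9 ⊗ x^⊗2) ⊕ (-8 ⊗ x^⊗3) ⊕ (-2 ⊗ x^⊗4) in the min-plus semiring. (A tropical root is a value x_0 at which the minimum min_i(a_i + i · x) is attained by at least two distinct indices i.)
Roots: {-6, -1, 2, 4}

Each tropical root is a break point of the lower envelope of the lines y = a_i + i · x (there are 5 lines, with slopes 0, 1, ..., 4). Only the lines that attain the minimum somewhere contribute to roots; other lines are dominated. Here the surviving (envelope) indices are i = 4, i = 3, i = 2, i = 1, i = 0.
Intersections between consecutive envelope lines give the roots: for adjacent envelope indices i < j the intersection is x = (a_i − a_j) / (j − i). Reading off the sorted break points: {-6, -1, 2, 4}.
Verification: at each break x_0, at least two indices attain the minimum of min_i(a_i + i · x_0).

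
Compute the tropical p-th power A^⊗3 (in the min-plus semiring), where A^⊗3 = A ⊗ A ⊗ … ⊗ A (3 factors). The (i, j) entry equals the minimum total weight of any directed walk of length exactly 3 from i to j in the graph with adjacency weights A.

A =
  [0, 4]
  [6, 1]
A^⊗3 =
  [0, 4]
  [6, 3]

Each entry (A^⊗3)_ij equals the minimum over all length-3 walks i = v_0 → v_1 → … → v_3 = j of Σ_t A[v_t][v_{t+1}]. For example, for (i, j) = (0, 1) we minimise over 4 possible intermediate vertex sequences; the minimum is 4, attained along the walk 0 → 0 → 0 → 1.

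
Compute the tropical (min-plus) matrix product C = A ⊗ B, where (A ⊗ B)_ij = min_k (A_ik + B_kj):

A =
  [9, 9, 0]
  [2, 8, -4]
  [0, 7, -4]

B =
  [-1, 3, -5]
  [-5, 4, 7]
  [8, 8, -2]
A ⊗ B =
  [4, 8, -2]
  [1, 4, -6]
  [-1, 3, -6]

Apply the min-plus product entry-by-entry:
  C[0][0] = min over k of (A[0][0] + B[0][0] = 9 + -1 = 8, A[0][1] + B[1][0] = 9 + -5 = 4, A[0][2] + B[2][0] = 0 + 8 = 8) = 4 (attained at k = 1)
  C[0][1] = min over k of (A[0][0] + B[0][1] = 9 + 3 = 12, A[0][1] + B[1][1] = 9 + 4 = 13, A[0][2] + B[2][1] = 0 + 8 = 8) = 8 (attained at k = 2)
  C[0][2] = min over k of (A[0][0] + B[0][2] = 9 + -5 = 4, A[0][1] + B[1][2] = 9 + 7 = 16, A[0][2] + B[2][2] = 0 + -2 = -2) = -2 (attained at k = 2)
  C[1][0] = min over k of (A[1][0] + B[0][0] = 2 + -1 = 1, A[1][1] + B[1][0] = 8 + -5 = 3, A[1][2] + B[2][0] = -4 + 8 = 4) = 1 (attained at k = 0)
  C[1][1] = min over k of (A[1][0] + B[0][1] = 2 + 3 = 5, A[1][1] + B[1][1] = 8 + 4 = 12, A[1][2] + B[2][1] = -4 + 8 = 4) = 4 (attained at k = 2)
  C[1][2] = min over k of (A[1][0] + B[0][2] = 2 + -5 = -3, A[1][1] + B[1][2] = 8 + 7 = 15, A[1][2] + B[2][2] = -4 + -2 = -6) = -6 (attained at k = 2)
  C[2][0] = min over k of (A[2][0] + B[0][0] = 0 + -1 = -1, A[2][1] + B[1][0] = 7 + -5 = 2, A[2][2] + B[2][0] = -4 + 8 = 4) = -1 (attained at k = 0)
  C[2][1] = min over k of (A[2][0] + B[0][1] = 0 + 3 = 3, A[2][1] + B[1][1] = 7 + 4 = 11, A[2][2] + B[2][1] = -4 + 8 = 4) = 3 (attained at k = 0)
  C[2][2] = min over k of (A[2][0] + B[0][2] = 0 + -5 = -5, A[2][1] + B[1][2] = 7 + 7 = 14, A[2][2] + B[2][2] = -4 + -2 = -6) = -6 (attained at k = 2)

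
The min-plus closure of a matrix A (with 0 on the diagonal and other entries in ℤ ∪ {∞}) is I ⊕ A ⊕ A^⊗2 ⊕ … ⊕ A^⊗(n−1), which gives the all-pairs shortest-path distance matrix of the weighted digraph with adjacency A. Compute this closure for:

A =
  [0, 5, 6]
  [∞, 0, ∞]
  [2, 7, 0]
Closure =
  [0, 5, 6]
  [∞, 0, ∞]
  [2, 7, 0]

This is the Floyd-Warshall all-pairs shortest-path computation. For each intermediate vertex k = 0, 1, …, 2, update dist[i][j] ← min(dist[i][j], dist[i][k] + dist[k][j]). The final matrix gives, for each (i, j), the minimum total weight of any directed path from i to j (possibly empty when i = j).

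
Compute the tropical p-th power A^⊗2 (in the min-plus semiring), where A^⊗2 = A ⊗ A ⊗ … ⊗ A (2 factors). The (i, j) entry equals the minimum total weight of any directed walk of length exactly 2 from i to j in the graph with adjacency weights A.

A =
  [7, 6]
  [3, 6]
A^⊗2 =
  [9, 12]
  [9, 9]

Each entry (A^⊗2)_ij equals the minimum over all length-2 walks i = v_0 → v_1 → … → v_2 = j of Σ_t A[v_t][v_{t+1}]. For example, for (i, j) = (0, 1) we minimise over 2 possible intermediate vertex sequences; the minimum is 12, attained along the walk 0 → 1 → 1.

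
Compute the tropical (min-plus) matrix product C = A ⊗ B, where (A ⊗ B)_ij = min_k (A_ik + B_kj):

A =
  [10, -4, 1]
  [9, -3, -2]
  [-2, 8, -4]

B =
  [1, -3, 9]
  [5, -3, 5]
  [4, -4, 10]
A ⊗ B =
  [1, -7, 1]
  [2, -6, 2]
  [-1, -8, 6]

Apply the min-plus product entry-by-entry:
  C[0][0] = min over k of (A[0][0] + B[0][0] = 10 + 1 = 11, A[0][1] + B[1][0] = -4 + 5 = 1, A[0][2] + B[2][0] = 1 + 4 = 5) = 1 (attained at k = 1)
  C[0][1] = min over k of (A[0][0] + B[0][1] = 10 + -3 = 7, A[0][1] + B[1][1] = -4 + -3 = -7, A[0][2] + B[2][1] = 1 + -4 = -3) = -7 (attained at k = 1)
  C[0][2] = min over k of (A[0][0] + B[0][2] = 10 + 9 = 19, A[0][1] + B[1][2] = -4 + 5 = 1, A[0][2] + B[2][2] = 1 + 10 = 11) = 1 (attained at k = 1)
  C[1][0] = min over k of (A[1][0] + B[0][0] = 9 + 1 = 10, A[1][1] + B[1][0] = -3 + 5 = 2, A[1][2] + B[2][0] = -2 + 4 = 2) = 2 (attained at k = 1)
  C[1][1] = min over k of (A[1][0] + B[0][1] = 9 + -3 = 6, A[1][1] + B[1][1] = -3 + -3 = -6, A[1][2] + B[2][1] = -2 + -4 = -6) = -6 (attained at k = 1)
  C[1][2] = min over k of (A[1][0] + B[0][2] = 9 + 9 = 18, A[1][1] + B[1][2] = -3 + 5 = 2, A[1][2] + B[2][2] = -2 + 10 = 8) = 2 (attained at k = 1)
  C[2][0] = min over k of (A[2][0] + B[0][0] = -2 + 1 = -1, A[2][1] + B[1][0] = 8 + 5 = 13, A[2][2] + B[2][0] = -4 + 4 = 0) = -1 (attained at k = 0)
  C[2][1] = min over k of (A[2][0] + B[0][1] = -2 + -3 = -5, A[2][1] + B[1][1] = 8 + -3 = 5, A[2][2] + B[2][1] = -4 + -4 = -8) = -8 (attained at k = 2)
  C[2][2] = min over k of (A[2][0] + B[0][2] = -2 + 9 = 7, A[2][1] + B[1][2] = 8 + 5 = 13, A[2][2] + B[2][2] = -4 + 10 = 6) = 6 (attained at k = 2)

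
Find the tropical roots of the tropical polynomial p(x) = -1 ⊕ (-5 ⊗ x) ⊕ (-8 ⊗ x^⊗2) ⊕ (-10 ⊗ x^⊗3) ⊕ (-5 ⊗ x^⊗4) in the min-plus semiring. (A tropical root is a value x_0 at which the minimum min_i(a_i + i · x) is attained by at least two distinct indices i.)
Roots: {-5, 2, 3, 4}

Each tropical root is a break point of the lower envelope of the lines y = a_i + i · x (there are 5 lines, with slopes 0, 1, ..., 4). Only the lines that attain the minimum somewhere contribute to roots; other lines are dominated. Here the surviving (envelope) indices are i = 4, i = 3, i = 2, i = 1, i = 0.
Intersections between consecutive envelope lines give the roots: for adjacent envelope indices i < j the intersection is x = (a_i − a_j) / (j − i). Reading off the sorted break points: {-5, 2, 3, 4}.
Verification: at each break x_0, at least two indices attain the minimum of min_i(a_i + i · x_0).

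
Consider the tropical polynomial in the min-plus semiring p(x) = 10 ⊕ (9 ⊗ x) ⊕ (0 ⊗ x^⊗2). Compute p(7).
p(7) = 10

A tropical monomial a ⊗ x^⊗i evaluates to a + i · x. Evaluating each term at x = 7:
  Term 0 contributes 10 + 0 · 7 = 10
  Term 1 contributes 9 + 1 · 7 = 16
  Term 2 contributes 0 + 2 · 7 = 14
p(7) = ⊕ of these = min[10, 16, 14] = 10.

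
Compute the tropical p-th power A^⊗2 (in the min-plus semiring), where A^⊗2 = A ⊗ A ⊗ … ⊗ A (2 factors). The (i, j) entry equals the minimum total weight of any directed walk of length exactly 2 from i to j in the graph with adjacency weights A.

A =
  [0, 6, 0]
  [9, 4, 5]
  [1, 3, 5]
A^⊗2 =
  [0, 3, 0]
  [6, 8, 9]
  [1, 7, 1]

Each entry (A^⊗2)_ij equals the minimum over all length-2 walks i = v_0 → v_1 → … → v_2 = j of Σ_t A[v_t][v_{t+1}]. For example, for (i, j) = (0, 2) we minimise over 3 possible intermediate vertex sequences; the minimum is 0, attained along the walk 0 → 0 → 2.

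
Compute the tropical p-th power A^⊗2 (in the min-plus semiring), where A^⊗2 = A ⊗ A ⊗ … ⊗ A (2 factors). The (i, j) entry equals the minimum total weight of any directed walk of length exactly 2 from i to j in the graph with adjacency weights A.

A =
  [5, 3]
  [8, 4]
A^⊗2 =
  [10, 7]
  [12, 8]

Each entry (A^⊗2)_ij equals the minimum over all length-2 walks i = v_0 → v_1 → … → v_2 = j of Σ_t A[v_t][v_{t+1}]. For example, for (i, j) = (0, 1) we minimise over 2 possible intermediate vertex sequences; the minimum is 7, attained along the walk 0 → 1 → 1.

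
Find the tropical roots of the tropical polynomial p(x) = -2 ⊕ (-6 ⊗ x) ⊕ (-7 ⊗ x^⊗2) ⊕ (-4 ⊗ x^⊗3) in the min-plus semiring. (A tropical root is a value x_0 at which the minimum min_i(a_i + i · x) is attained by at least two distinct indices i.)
Roots: {-3, 1, 4}

Each tropical root is a break point of the lower envelope of the lines y = a_i + i · x (there are 4 lines, with slopes 0, 1, ..., 3). Only the lines that attain the minimum somewhere contribute to roots; other lines are dominated. Here the surviving (envelope) indices are i = 3, i = 2, i = 1, i = 0.
Intersections between consecutive envelope lines give the roots: for adjacent envelope indices i < j the intersection is x = (a_i − a_j) / (j − i). Reading off the sorted break points: {-3, 1, 4}.
Verification: at each break x_0, at least two indices attain the minimum of min_i(a_i + i · x_0).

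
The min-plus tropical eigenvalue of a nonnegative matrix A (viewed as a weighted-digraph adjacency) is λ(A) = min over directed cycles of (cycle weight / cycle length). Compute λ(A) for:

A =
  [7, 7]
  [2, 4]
λ(A) = 4

Enumerate directed cycles and compute their means (weight / length). Sample:
  cycle 0 → 0: weight = 7, length = 1, mean = 7/1 ≈ 7.000
  cycle 1 → 1: weight = 4, length = 1, mean = 4/1 ≈ 4.000
  cycle 0 → 1 → 0: weight = 9, length = 2, mean = 9/2 ≈ 4.500
  cycle 1 → 0 → 1: weight = 9, length = 2, mean = 9/2 ≈ 4.500
Minimum mean = 4.000, attained e.g. along the cycle 1 → 1 with weight 4 and length 1. So λ(A) = 4/1 = 4.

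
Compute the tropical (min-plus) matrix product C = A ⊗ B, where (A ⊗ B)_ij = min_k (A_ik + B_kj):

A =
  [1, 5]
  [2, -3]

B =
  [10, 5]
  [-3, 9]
A ⊗ B =
  [2, 6]
  [-6, 6]

Apply the min-plus product entry-by-entry:
  C[0][0] = min over k of (A[0][0] + B[0][0] = 1 + 10 = 11, A[0][1] + B[1][0] = 5 + -3 = 2) = 2 (attained at k = 1)
  C[0][1] = min over k of (A[0][0] + B[0][1] = 1 + 5 = 6, A[0][1] + B[1][1] = 5 + 9 = 14) = 6 (attained at k = 0)
  C[1][0] = min over k of (A[1][0] + B[0][0] = 2 + 10 = 12, A[1][1] + B[1][0] = -3 + -3 = -6) = -6 (attained at k = 1)
  C[1][1] = min over k of (A[1][0] + B[0][1] = 2 + 5 = 7, A[1][1] + B[1][1] = -3 + 9 = 6) = 6 (attained at k = 1)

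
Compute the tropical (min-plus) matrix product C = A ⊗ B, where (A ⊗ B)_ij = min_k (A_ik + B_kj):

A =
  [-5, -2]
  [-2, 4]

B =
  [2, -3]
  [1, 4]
A ⊗ B =
  [-3, -8]
  [0, -5]

Apply the min-plus product entry-by-entry:
  C[0][0] = min over k of (A[0][0] + B[0][0] = -5 + 2 = -3, A[0][1] + B[1][0] = -2 + 1 = -1) = -3 (attained at k = 0)
  C[0][1] = min over k of (A[0][0] + B[0][1] = -5 + -3 = -8, A[0][1] + B[1][1] = -2 + 4 = 2) = -8 (attained at k = 0)
  C[1][0] = min over k of (A[1][0] + B[0][0] = -2 + 2 = 0, A[1][1] + B[1][0] = 4 + 1 = 5) = 0 (attained at k = 0)
  C[1][1] = min over k of (A[1][0] + B[0][1] = -2 + -3 = -5, A[1][1] + B[1][1] = 4 + 4 = 8) = -5 (attained at k = 0)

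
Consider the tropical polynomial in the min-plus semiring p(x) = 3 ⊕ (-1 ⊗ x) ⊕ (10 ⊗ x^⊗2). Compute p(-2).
p(-2) = -3

A tropical monomial a ⊗ x^⊗i evaluates to a + i · x. Evaluating each term at x = -2:
  Term 0 contributes 3 + 0 · -2 = 3
  Term 1 contributes -1 + 1 · -2 = -3
  Term 2 contributes 10 + 2 · -2 = 6
p(-2) = ⊕ of these = min[3, -3, 6] = -3.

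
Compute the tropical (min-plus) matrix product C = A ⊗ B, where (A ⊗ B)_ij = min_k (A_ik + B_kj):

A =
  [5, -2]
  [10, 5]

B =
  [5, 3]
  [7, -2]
A ⊗ B =
  [5, -4]
  [12, 3]

Apply the min-plus product entry-by-entry:
  C[0][0] = min over k of (A[0][0] + B[0][0] = 5 + 5 = 10, A[0][1] + B[1][0] = -2 + 7 = 5) = 5 (attained at k = 1)
  C[0][1] = min over k of (A[0][0] + B[0][1] = 5 + 3 = 8, A[0][1] + B[1][1] = -2 + -2 = -4) = -4 (attained at k = 1)
  C[1][0] = min over k of (A[1][0] + B[0][0] = 10 + 5 = 15, A[1][1] + B[1][0] = 5 + 7 = 12) = 12 (attained at k = 1)
  C[1][1] = min over k of (A[1][0] + B[0][1] = 10 + 3 = 13, A[1][1] + B[1][1] = 5 + -2 = 3) = 3 (attained at k = 1)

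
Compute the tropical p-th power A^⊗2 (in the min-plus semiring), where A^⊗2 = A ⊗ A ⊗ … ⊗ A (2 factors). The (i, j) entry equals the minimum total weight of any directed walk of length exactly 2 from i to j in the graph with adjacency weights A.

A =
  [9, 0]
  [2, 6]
A^⊗2 =
  [2, 6]
  [8, 2]

Each entry (A^⊗2)_ij equals the minimum over all length-2 walks i = v_0 → v_1 → … → v_2 = j of Σ_t A[v_t][v_{t+1}]. For example, for (i, j) = (0, 1) we minimise over 2 possible intermediate vertex sequences; the minimum is 6, attained along the walk 0 → 1 → 1.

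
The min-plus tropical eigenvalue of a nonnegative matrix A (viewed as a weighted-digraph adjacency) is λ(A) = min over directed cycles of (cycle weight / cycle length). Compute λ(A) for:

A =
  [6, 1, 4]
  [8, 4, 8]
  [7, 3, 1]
λ(A) = 1

Enumerate directed cycles and compute their means (weight / length). Sample:
  cycle 0 → 0: weight = 6, length = 1, mean = 6/1 ≈ 6.000
  cycle 1 → 1: weight = 4, length = 1, mean = 4/1 ≈ 4.000
  cycle 2 → 2: weight = 1, length = 1, mean = 1/1 ≈ 1.000
  cycle 0 → 1 → 0: weight = 9, length = 2, mean = 9/2 ≈ 4.500
  cycle 0 → 2 → 0: weight = 11, length = 2, mean = 11/2 ≈ 5.500
  cycle 1 → 0 → 1: weight = 9, length = 2, mean = 9/2 ≈ 4.500
Minimum mean = 1.000, attained e.g. along the cycle 2 → 2 with weight 1 and length 1. So λ(A) = 1/1 = 1.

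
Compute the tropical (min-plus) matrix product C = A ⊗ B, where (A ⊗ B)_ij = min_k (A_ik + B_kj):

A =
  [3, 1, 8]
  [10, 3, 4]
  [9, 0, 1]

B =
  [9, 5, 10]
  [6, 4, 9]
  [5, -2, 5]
A ⊗ B =
  [7, 5, 10]
  [9, 2, 9]
  [6, -1, 6]

Apply the min-plus product entry-by-entry:
  C[0][0] = min over k of (A[0][0] + B[0][0] = 3 + 9 = 12, A[0][1] + B[1][0] = 1 + 6 = 7, A[0][2] + B[2][0] = 8 + 5 = 13) = 7 (attained at k = 1)
  C[0][1] = min over k of (A[0][0] + B[0][1] = 3 + 5 = 8, A[0][1] + B[1][1] = 1 + 4 = 5, A[0][2] + B[2][1] = 8 + -2 = 6) = 5 (attained at k = 1)
  C[0][2] = min over k of (A[0][0] + B[0][2] = 3 + 10 = 13, A[0][1] + B[1][2] = 1 + 9 = 10, A[0][2] + B[2][2] = 8 + 5 = 13) = 10 (attained at k = 1)
  C[1][0] = min over k of (A[1][0] + B[0][0] = 10 + 9 = 19, A[1][1] + B[1][0] = 3 + 6 = 9, A[1][2] + B[2][0] = 4 + 5 = 9) = 9 (attained at k = 1)
  C[1][1] = min over k of (A[1][0] + B[0][1] = 10 + 5 = 15, A[1][1] + B[1][1] = 3 + 4 = 7, A[1][2] + B[2][1] = 4 + -2 = 2) = 2 (attained at k = 2)
  C[1][2] = min over k of (A[1][0] + B[0][2] = 10 + 10 = 20, A[1][1] + B[1][2] = 3 + 9 = 12, A[1][2] + B[2][2] = 4 + 5 = 9) = 9 (attained at k = 2)
  C[2][0] = min over k of (A[2][0] + B[0][0] = 9 + 9 = 18, A[2][1] + B[1][0] = 0 + 6 = 6, A[2][2] + B[2][0] = 1 + 5 = 6) = 6 (attained at k = 1)
  C[2][1] = min over k of (A[2][0] + B[0][1] = 9 + 5 = 14, A[2][1] + B[1][1] = 0 + 4 = 4, A[2][2] + B[2][1] = 1 + -2 = -1) = -1 (attained at k = 2)
  C[2][2] = min over k of (A[2][0] + B[0][2] = 9 + 10 = 19, A[2][1] + B[1][2] = 0 + 9 = 9, A[2][2] + B[2][2] = 1 + 5 = 6) = 6 (attained at k = 2)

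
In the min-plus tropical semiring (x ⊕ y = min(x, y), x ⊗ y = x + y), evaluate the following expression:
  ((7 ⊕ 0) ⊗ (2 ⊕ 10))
((7 ⊕ 0) ⊗ (2 ⊕ 10)) = 2

Expand innermost to outermost. Recall ⊕ takes the minimum of its arguments and ⊗ takes their sum. Working out the expression ((7 ⊕ 0) ⊗ (2 ⊕ 10)) gives 2.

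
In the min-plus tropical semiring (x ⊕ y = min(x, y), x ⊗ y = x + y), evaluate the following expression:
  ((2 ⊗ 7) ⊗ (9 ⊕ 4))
((2 ⊗ 7) ⊗ (9 ⊕ 4)) = 13

Expand innermost to outermost. Recall ⊕ takes the minimum of its arguments and ⊗ takes their sum. Working out the expression ((2 ⊗ 7) ⊗ (9 ⊕ 4)) gives 13.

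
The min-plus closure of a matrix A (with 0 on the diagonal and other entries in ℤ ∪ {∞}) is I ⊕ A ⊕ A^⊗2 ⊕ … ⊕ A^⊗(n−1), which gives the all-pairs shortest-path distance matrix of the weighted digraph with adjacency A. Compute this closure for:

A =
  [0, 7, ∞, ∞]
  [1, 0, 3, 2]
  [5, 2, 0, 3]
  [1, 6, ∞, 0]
Closure =
  [0, 7, 10, 9]
  [1, 0, 3, 2]
  [3, 2, 0, 3]
  [1, 6, 9, 0]

This is the Floyd-Warshall all-pairs shortest-path computation. For each intermediate vertex k = 0, 1, …, 3, update dist[i][j] ← min(dist[i][j], dist[i][k] + dist[k][j]). The final matrix gives, for each (i, j), the minimum total weight of any directed path from i to j (possibly empty when i = j).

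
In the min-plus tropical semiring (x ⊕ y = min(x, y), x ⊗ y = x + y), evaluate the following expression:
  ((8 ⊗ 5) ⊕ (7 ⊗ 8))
((8 ⊗ 5) ⊕ (7 ⊗ 8)) = 13

Expand innermost to outermost. Recall ⊕ takes the minimum of its arguments and ⊗ takes their sum. Working out the expression ((8 ⊗ 5) ⊕ (7 ⊗ 8)) gives 13.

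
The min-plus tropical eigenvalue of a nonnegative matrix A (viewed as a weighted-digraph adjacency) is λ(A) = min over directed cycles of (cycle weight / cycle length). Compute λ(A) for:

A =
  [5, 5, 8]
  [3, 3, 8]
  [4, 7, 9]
λ(A) = 3

Enumerate directed cycles and compute their means (weight / length). Sample:
  cycle 0 → 0: weight = 5, length = 1, mean = 5/1 ≈ 5.000
  cycle 1 → 1: weight = 3, length = 1, mean = 3/1 ≈ 3.000
  cycle 2 → 2: weight = 9, length = 1, mean = 9/1 ≈ 9.000
  cycle 0 → 1 → 0: weight = 8, length = 2, mean = 8/2 ≈ 4.000
  cycle 0 → 2 → 0: weight = 12, length = 2, mean = 12/2 ≈ 6.000
  cycle 1 → 0 → 1: weight = 8, length = 2, mean = 8/2 ≈ 4.000
Minimum mean = 3.000, attained e.g. along the cycle 1 → 1 with weight 3 and length 1. So λ(A) = 3/1 = 3.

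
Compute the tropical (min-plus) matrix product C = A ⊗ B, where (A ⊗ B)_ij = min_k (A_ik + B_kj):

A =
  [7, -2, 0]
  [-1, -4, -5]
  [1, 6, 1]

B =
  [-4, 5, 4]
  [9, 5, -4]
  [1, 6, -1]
A ⊗ B =
  [1, 3, -6]
  [-5, 1, -8]
  [-3, 6, 0]

Apply the min-plus product entry-by-entry:
  C[0][0] = min over k of (A[0][0] + B[0][0] = 7 + -4 = 3, A[0][1] + B[1][0] = -2 + 9 = 7, A[0][2] + B[2][0] = 0 + 1 = 1) = 1 (attained at k = 2)
  C[0][1] = min over k of (A[0][0] + B[0][1] = 7 + 5 = 12, A[0][1] + B[1][1] = -2 + 5 = 3, A[0][2] + B[2][1] = 0 + 6 = 6) = 3 (attained at k = 1)
  C[0][2] = min over k of (A[0][0] + B[0][2] = 7 + 4 = 11, A[0][1] + B[1][2] = -2 + -4 = -6, A[0][2] + B[2][2] = 0 + -1 = -1) = -6 (attained at k = 1)
  C[1][0] = min over k of (A[1][0] + B[0][0] = -1 + -4 = -5, A[1][1] + B[1][0] = -4 + 9 = 5, A[1][2] + B[2][0] = -5 + 1 = -4) = -5 (attained at k = 0)
  C[1][1] = min over k of (A[1][0] + B[0][1] = -1 + 5 = 4, A[1][1] + B[1][1] = -4 + 5 = 1, A[1][2] + B[2][1] = -5 + 6 = 1) = 1 (attained at k = 1)
  C[1][2] = min over k of (A[1][0] + B[0][2] = -1 + 4 = 3, A[1][1] + B[1][2] = -4 + -4 = -8, A[1][2] + B[2][2] = -5 + -1 = -6) = -8 (attained at k = 1)
  C[2][0] = min over k of (A[2][0] + B[0][0] = 1 + -4 = -3, A[2][1] + B[1][0] = 6 + 9 = 15, A[2][2] + B[2][0] = 1 + 1 = 2) = -3 (attained at k = 0)
  C[2][1] = min over k of (A[2][0] + B[0][1] = 1 + 5 = 6, A[2][1] + B[1][1] = 6 + 5 = 11, A[2][2] + B[2][1] = 1 + 6 = 7) = 6 (attained at k = 0)
  C[2][2] = min over k of (A[2][0] + B[0][2] = 1 + 4 = 5, A[2][1] + B[1][2] = 6 + -4 = 2, A[2][2] + B[2][2] = 1 + -1 = 0) = 0 (attained at k = 2)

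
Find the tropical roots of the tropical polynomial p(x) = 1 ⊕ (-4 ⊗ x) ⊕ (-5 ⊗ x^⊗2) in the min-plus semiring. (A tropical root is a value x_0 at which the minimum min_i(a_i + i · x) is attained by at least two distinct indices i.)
Roots: {1, 5}

Each tropical root is a break point of the lower envelope of the lines y = a_i + i · x (there are 3 lines, with slopes 0, 1, ..., 2). Only the lines that attain the minimum somewhere contribute to roots; other lines are dominated. Here the surviving (envelope) indices are i = 2, i = 1, i = 0.
Intersections between consecutive envelope lines give the roots: for adjacent envelope indices i < j the intersection is x = (a_i − a_j) / (j − i). Reading off the sorted break points: {1, 5}.
Verification: at each break x_0, at least two indices attain the minimum of min_i(a_i + i · x_0).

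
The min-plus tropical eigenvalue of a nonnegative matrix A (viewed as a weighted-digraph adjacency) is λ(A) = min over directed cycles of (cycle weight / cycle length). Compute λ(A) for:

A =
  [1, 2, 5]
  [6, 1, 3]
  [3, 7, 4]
λ(A) = 1

Enumerate directed cycles and compute their means (weight / length). Sample:
  cycle 0 → 0: weight = 1, length = 1, mean = 1/1 ≈ 1.000
  cycle 1 → 1: weight = 1, length = 1, mean = 1/1 ≈ 1.000
  cycle 2 → 2: weight = 4, length = 1, mean = 4/1 ≈ 4.000
  cycle 0 → 1 → 0: weight = 8, length = 2, mean = 8/2 ≈ 4.000
  cycle 0 → 2 → 0: weight = 8, length = 2, mean = 8/2 ≈ 4.000
  cycle 1 → 0 → 1: weight = 8, length = 2, mean = 8/2 ≈ 4.000
Minimum mean = 1.000, attained e.g. along the cycle 0 → 0 with weight 1 and length 1. So λ(A) = 1/1 = 1.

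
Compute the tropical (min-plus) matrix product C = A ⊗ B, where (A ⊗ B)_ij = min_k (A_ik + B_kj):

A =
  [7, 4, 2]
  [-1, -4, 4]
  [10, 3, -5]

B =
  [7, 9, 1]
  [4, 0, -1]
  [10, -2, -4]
A ⊗ B =
  [8, 0, -2]
  [0, -4, -5]
  [5, -7, -9]

Apply the min-plus product entry-by-entry:
  C[0][0] = min over k of (A[0][0] + B[0][0] = 7 + 7 = 14, A[0][1] + B[1][0] = 4 + 4 = 8, A[0][2] + B[2][0] = 2 + 10 = 12) = 8 (attained at k = 1)
  C[0][1] = min over k of (A[0][0] + B[0][1] = 7 + 9 = 16, A[0][1] + B[1][1] = 4 + 0 = 4, A[0][2] + B[2][1] = 2 + -2 = 0) = 0 (attained at k = 2)
  C[0][2] = min over k of (A[0][0] + B[0][2] = 7 + 1 = 8, A[0][1] + B[1][2] = 4 + -1 = 3, A[0][2] + B[2][2] = 2 + -4 = -2) = -2 (attained at k = 2)
  C[1][0] = min over k of (A[1][0] + B[0][0] = -1 + 7 = 6, A[1][1] + B[1][0] = -4 + 4 = 0, A[1][2] + B[2][0] = 4 + 10 = 14) = 0 (attained at k = 1)
  C[1][1] = min over k of (A[1][0] + B[0][1] = -1 + 9 = 8, A[1][1] + B[1][1] = -4 + 0 = -4, A[1][2] + B[2][1] = 4 + -2 = 2) = -4 (attained at k = 1)
  C[1][2] = min over k of (A[1][0] + B[0][2] = -1 + 1 = 0, A[1][1] + B[1][2] = -4 + -1 = -5, A[1][2] + B[2][2] = 4 + -4 = 0) = -5 (attained at k = 1)
  C[2][0] = min over k of (A[2][0] + B[0][0] = 10 + 7 = 17, A[2][1] + B[1][0] = 3 + 4 = 7, A[2][2] + B[2][0] = -5 + 10 = 5) = 5 (attained at k = 2)
  C[2][1] = min over k of (A[2][0] + B[0][1] = 10 + 9 = 19, A[2][1] + B[1][1] = 3 + 0 = 3, A[2][2] + B[2][1] = -5 + -2 = -7) = -7 (attained at k = 2)
  C[2][2] = min over k of (A[2][0] + B[0][2] = 10 + 1 = 11, A[2][1] + B[1][2] = 3 + -1 = 2, A[2][2] + B[2][2] = -5 + -4 = -9) = -9 (attained at k = 2)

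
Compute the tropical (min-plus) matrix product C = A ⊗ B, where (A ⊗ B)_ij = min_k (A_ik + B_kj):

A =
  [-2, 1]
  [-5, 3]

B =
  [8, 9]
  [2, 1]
A ⊗ B =
  [3, 2]
  [3, 4]

Apply the min-plus product entry-by-entry:
  C[0][0] = min over k of (A[0][0] + B[0][0] = -2 + 8 = 6, A[0][1] + B[1][0] = 1 + 2 = 3) = 3 (attained at k = 1)
  C[0][1] = min over k of (A[0][0] + B[0][1] = -2 + 9 = 7, A[0][1] + B[1][1] = 1 + 1 = 2) = 2 (attained at k = 1)
  C[1][0] = min over k of (A[1][0] + B[0][0] = -5 + 8 = 3, A[1][1] + B[1][0] = 3 + 2 = 5) = 3 (attained at k = 0)
  C[1][1] = min over k of (A[1][0] + B[0][1] = -5 + 9 = 4, A[1][1] + B[1][1] = 3 + 1 = 4) = 4 (attained at k = 0)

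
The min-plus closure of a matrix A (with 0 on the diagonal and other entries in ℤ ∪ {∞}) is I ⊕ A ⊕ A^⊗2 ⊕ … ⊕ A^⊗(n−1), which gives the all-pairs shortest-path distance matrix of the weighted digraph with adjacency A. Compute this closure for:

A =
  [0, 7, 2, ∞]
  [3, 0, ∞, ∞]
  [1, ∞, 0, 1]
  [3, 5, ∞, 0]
Closure =
  [0, 7, 2, 3]
  [3, 0, 5, 6]
  [1, 6, 0, 1]
  [3, 5, 5, 0]

This is the Floyd-Warshall all-pairs shortest-path computation. For each intermediate vertex k = 0, 1, …, 3, update dist[i][j] ← min(dist[i][j], dist[i][k] + dist[k][j]). The final matrix gives, for each (i, j), the minimum total weight of any directed path from i to j (possibly empty when i = j).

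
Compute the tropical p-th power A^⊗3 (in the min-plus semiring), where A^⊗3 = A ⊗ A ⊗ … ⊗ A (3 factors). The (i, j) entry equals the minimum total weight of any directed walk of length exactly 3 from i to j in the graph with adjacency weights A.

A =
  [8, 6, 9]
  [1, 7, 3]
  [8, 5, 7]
A^⊗3 =
  [14, 13, 16]
  [8, 14, 10]
  [13, 12, 15]

Each entry (A^⊗3)_ij equals the minimum over all length-3 walks i = v_0 → v_1 → … → v_3 = j of Σ_t A[v_t][v_{t+1}]. For example, for (i, j) = (0, 2) we minimise over 9 possible intermediate vertex sequences; the minimum is 16, attained along the walk 0 → 1 → 0 → 2.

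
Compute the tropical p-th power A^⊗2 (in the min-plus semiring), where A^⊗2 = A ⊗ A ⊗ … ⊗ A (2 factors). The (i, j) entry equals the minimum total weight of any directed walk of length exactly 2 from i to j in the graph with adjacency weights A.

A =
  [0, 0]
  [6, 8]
A^⊗2 =
  [0, 0]
  [6, 6]

Each entry (A^⊗2)_ij equals the minimum over all length-2 walks i = v_0 → v_1 → … → v_2 = j of Σ_t A[v_t][v_{t+1}]. For example, for (i, j) = (0, 1) we minimise over 2 possible intermediate vertex sequences; the minimum is 0, attained along the walk 0 → 0 → 1.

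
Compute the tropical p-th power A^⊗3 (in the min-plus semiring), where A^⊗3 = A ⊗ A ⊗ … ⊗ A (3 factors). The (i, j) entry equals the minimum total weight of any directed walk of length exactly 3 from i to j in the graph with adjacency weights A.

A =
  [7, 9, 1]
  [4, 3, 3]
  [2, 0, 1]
A^⊗3 =
  [4, 2, 3]
  [6, 4, 5]
  [4, 2, 3]

Each entry (A^⊗3)_ij equals the minimum over all length-3 walks i = v_0 → v_1 → … → v_3 = j of Σ_t A[v_t][v_{t+1}]. For example, for (i, j) = (0, 2) we minimise over 9 possible intermediate vertex sequences; the minimum is 3, attained along the walk 0 → 2 → 2 → 2.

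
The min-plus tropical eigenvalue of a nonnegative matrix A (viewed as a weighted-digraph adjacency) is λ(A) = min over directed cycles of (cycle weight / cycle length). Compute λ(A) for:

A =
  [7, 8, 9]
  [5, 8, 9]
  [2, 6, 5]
λ(A) = 5

Enumerate directed cycles and compute their means (weight / length). Sample:
  cycle 0 → 0: weight = 7, length = 1, mean = 7/1 ≈ 7.000
  cycle 1 → 1: weight = 8, length = 1, mean = 8/1 ≈ 8.000
  cycle 2 → 2: weight = 5, length = 1, mean = 5/1 ≈ 5.000
  cycle 0 → 1 → 0: weight = 13, length = 2, mean = 13/2 ≈ 6.500
  cycle 0 → 2 → 0: weight = 11, length = 2, mean = 11/2 ≈ 5.500
  cycle 1 → 0 → 1: weight = 13, length = 2, mean = 13/2 ≈ 6.500
Minimum mean = 5.000, attained e.g. along the cycle 2 → 2 with weight 5 and length 1. So λ(A) = 5/1 = 5.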